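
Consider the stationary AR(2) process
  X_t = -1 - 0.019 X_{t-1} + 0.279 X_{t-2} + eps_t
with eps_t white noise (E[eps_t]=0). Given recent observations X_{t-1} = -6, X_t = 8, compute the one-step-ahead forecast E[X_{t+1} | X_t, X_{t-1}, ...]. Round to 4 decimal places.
E[X_{t+1} \mid \mathcal F_t] = -2.8260

For an AR(p) model X_t = c + sum_i phi_i X_{t-i} + eps_t, the
one-step-ahead conditional mean is
  E[X_{t+1} | X_t, ...] = c + sum_i phi_i X_{t+1-i}.
Substitute known values:
  E[X_{t+1} | ...] = -1 + (-0.019) * (8) + (0.279) * (-6)
                   = -2.8260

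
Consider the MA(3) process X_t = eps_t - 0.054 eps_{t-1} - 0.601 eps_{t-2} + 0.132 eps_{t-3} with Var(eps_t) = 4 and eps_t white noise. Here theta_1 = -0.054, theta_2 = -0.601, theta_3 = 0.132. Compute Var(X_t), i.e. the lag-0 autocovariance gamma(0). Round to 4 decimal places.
\gamma(0) = 5.5262

For an MA(q) process X_t = eps_t + sum_i theta_i eps_{t-i} with
Var(eps_t) = sigma^2, the variance is
  gamma(0) = sigma^2 * (1 + sum_i theta_i^2).
  sum_i theta_i^2 = (-0.054)^2 + (-0.601)^2 + (0.132)^2 = 0.002916 + 0.361201 + 0.017424 = 0.381541.
  gamma(0) = 4 * (1 + 0.381541) = 4 * 1.381541 = 5.526164, which rounds to 5.5262.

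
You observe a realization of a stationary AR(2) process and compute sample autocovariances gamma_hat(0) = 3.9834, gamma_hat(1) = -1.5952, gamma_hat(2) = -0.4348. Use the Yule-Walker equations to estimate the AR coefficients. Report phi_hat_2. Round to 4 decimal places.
\hat\phi_{2} = -0.3210

The Yule-Walker equations for an AR(p) process read, in matrix form,
  Gamma_p phi = r_p,   with   (Gamma_p)_{ij} = gamma(|i - j|),
                       (r_p)_i = gamma(i),   i,j = 1..p.
Substitute the sample gammas (Toeplitz matrix and right-hand side of size 2):
  Gamma_p = [[3.9834, -1.5952], [-1.5952, 3.9834]]
  r_p     = [-1.5952, -0.4348]
Written out:
  3.9834 phi_1 - 1.5952 phi_2 = -1.5952
  -1.5952 phi_1 + 3.9834 phi_2 = -0.4348
Solve by Cramer's rule:
  det = gamma(0)^2 - gamma(1)^2 = (3.9834)^2 - (-1.5952)^2 = 15.86747556 - 2.54466304 = 13.32281252
  phi_hat_1 = [gamma(1) gamma(0) - gamma(1) gamma(2)] / det = [(-1.5952)(3.9834) - (-1.5952)(-0.4348)] / 13.32281252 = -7.04791264 / 13.32281252 = -0.529
  phi_hat_2 = [gamma(0) gamma(2) - gamma(1)^2] / det = [(3.9834)(-0.4348) - (-1.5952)^2] / 13.32281252 = -4.27664536 / 13.32281252 = -0.321
So phi_hat = [-0.5290, -0.3210].
Therefore phi_hat_2 = -0.3210.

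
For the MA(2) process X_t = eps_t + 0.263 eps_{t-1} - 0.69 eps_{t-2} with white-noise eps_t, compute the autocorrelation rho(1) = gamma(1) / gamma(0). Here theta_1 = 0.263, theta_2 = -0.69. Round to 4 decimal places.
\rho(1) = 0.0528

For an MA(q) process with theta_0 = 1, the autocovariance is
  gamma(k) = sigma^2 * sum_{i=0..q-k} theta_i * theta_{i+k},
and rho(k) = gamma(k) / gamma(0). Sigma^2 cancels.
  numerator   = (1)*(0.263) + (0.263)*(-0.69) = 0.08153.
  denominator = (1)^2 + (0.263)^2 + (-0.69)^2 = 1.545269.
  rho(1) = 0.08153 / 1.545269 = 0.0528.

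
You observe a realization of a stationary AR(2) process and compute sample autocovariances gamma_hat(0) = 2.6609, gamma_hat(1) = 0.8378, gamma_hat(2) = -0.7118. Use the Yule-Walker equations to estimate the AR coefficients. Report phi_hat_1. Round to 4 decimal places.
\hat\phi_{1} = 0.4430

The Yule-Walker equations for an AR(p) process read, in matrix form,
  Gamma_p phi = r_p,   with   (Gamma_p)_{ij} = gamma(|i - j|),
                       (r_p)_i = gamma(i),   i,j = 1..p.
Substitute the sample gammas (Toeplitz matrix and right-hand side of size 2):
  Gamma_p = [[2.6609, 0.8378], [0.8378, 2.6609]]
  r_p     = [0.8378, -0.7118]
Written out:
  2.6609 phi_1 + 0.8378 phi_2 = 0.8378
  0.8378 phi_1 + 2.6609 phi_2 = -0.7118
Solve by Cramer's rule:
  det = gamma(0)^2 - gamma(1)^2 = (2.6609)^2 - (0.8378)^2 = 7.08038881 - 0.70190884 = 6.37847997
  phi_hat_1 = [gamma(1) gamma(0) - gamma(1) gamma(2)] / det = [(0.8378)(2.6609) - (0.8378)(-0.7118)] / 6.37847997 = 2.82564806 / 6.37847997 = 0.443
  phi_hat_2 = [gamma(0) gamma(2) - gamma(1)^2] / det = [(2.6609)(-0.7118) - (0.8378)^2] / 6.37847997 = -2.59593746 / 6.37847997 = -0.407
So phi_hat = [0.4430, -0.4070].
Therefore phi_hat_1 = 0.4430.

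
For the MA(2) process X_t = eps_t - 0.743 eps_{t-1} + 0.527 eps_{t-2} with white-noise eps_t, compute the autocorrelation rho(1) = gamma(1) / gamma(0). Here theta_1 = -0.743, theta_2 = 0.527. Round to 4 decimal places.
\rho(1) = -0.6201

For an MA(q) process with theta_0 = 1, the autocovariance is
  gamma(k) = sigma^2 * sum_{i=0..q-k} theta_i * theta_{i+k},
and rho(k) = gamma(k) / gamma(0). Sigma^2 cancels.
  numerator   = (1)*(-0.743) + (-0.743)*(0.527) = -1.134561.
  denominator = (1)^2 + (-0.743)^2 + (0.527)^2 = 1.829778.
  rho(1) = -1.134561 / 1.829778 = -0.6201.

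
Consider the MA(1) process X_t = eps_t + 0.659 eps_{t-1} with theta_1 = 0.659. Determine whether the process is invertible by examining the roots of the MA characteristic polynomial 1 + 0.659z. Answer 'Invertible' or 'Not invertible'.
\text{Invertible}

The MA(q) characteristic polynomial is P(z) = 1 + 0.659z.
Invertibility requires all roots to lie outside the unit circle, i.e. |z| > 1 for every root.
This is linear in z: 1 + (0.659) z = 0  =>  z = -1/(0.659) = -1.517451,  |z| = 1.517451.
Moduli of all roots: 1.5175.
All moduli strictly greater than 1? Yes.
Verdict: Invertible.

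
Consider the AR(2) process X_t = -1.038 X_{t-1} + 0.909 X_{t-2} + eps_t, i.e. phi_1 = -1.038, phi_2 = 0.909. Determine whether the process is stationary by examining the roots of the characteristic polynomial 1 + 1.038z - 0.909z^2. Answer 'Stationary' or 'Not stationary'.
\text{Not stationary}

The AR(p) characteristic polynomial is P(z) = 1 + 1.038z - 0.909z^2.
Stationarity requires all roots to lie outside the unit circle, i.e. |z| > 1 for every root.
Set 1 + (1.038) z + (-0.909) z^2 = 0, i.e. a z^2 + b z + c = 0 with a = -0.909, b = 1.038, c = 1.
Discriminant D = b^2 - 4ac = (1.038)^2 - 4*(-0.909)*1 = 1.077444 - (-3.636) = 4.713444.
D >= 0, so the roots are real: z = (-b +/- sqrt(D)) / (2a) = (-1.038 +/- 2.171047) / (-1.818).
  z_1 = (-1.038 + 2.171047) / (-1.818) = -0.6232,   |z_1| = 0.6232.
  z_2 = (-1.038 - 2.171047) / (-1.818) = 1.7652,   |z_2| = 1.7652.
Moduli of all roots: 0.6232, 1.7652.
All moduli strictly greater than 1? No.
Verdict: Not stationary.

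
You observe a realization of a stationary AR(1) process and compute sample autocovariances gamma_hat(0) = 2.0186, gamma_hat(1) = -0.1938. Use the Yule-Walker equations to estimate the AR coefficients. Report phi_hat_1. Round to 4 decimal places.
\hat\phi_{1} = -0.0960

The Yule-Walker equations for an AR(p) process read, in matrix form,
  Gamma_p phi = r_p,   with   (Gamma_p)_{ij} = gamma(|i - j|),
                       (r_p)_i = gamma(i),   i,j = 1..p.
Substitute the sample gammas (Toeplitz matrix and right-hand side of size 1):
  Gamma_p = [[2.0186]]
  r_p     = [-0.1938]
With p = 1 this is the single equation gamma(0) phi_1 = gamma(1):
  phi_hat_1 = gamma(1) / gamma(0) = -0.1938 / 2.0186 = -0.0960.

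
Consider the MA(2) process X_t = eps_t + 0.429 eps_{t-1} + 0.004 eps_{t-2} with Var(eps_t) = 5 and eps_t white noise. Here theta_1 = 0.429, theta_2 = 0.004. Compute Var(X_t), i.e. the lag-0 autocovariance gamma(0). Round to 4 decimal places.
\gamma(0) = 5.9203

For an MA(q) process X_t = eps_t + sum_i theta_i eps_{t-i} with
Var(eps_t) = sigma^2, the variance is
  gamma(0) = sigma^2 * (1 + sum_i theta_i^2).
  sum_i theta_i^2 = (0.429)^2 + (0.004)^2 = 0.184041 + 0.000016 = 0.184057.
  gamma(0) = 5 * (1 + 0.184057) = 5 * 1.184057 = 5.920285, which rounds to 5.9203.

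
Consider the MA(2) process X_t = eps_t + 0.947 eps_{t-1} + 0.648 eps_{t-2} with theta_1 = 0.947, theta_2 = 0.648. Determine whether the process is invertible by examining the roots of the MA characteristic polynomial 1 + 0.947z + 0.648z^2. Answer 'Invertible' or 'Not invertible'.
\text{Invertible}

The MA(q) characteristic polynomial is P(z) = 1 + 0.947z + 0.648z^2.
Invertibility requires all roots to lie outside the unit circle, i.e. |z| > 1 for every root.
Set 1 + (0.947) z + (0.648) z^2 = 0, i.e. a z^2 + b z + c = 0 with a = 0.648, b = 0.947, c = 1.
Discriminant D = b^2 - 4ac = (0.947)^2 - 4*(0.648)*1 = 0.896809 - (2.592) = -1.695191.
D < 0, so the roots are the complex-conjugate pair z = (-b +/- i sqrt(-D)) / (2a) = -0.7307 +/- 1.0046i.
For a conjugate pair |z|^2 = z * conj(z) = (product of roots) = c/a = 1/(0.648) = 1.54321, so |z| = sqrt(1.54321) = 1.2423 for both roots.
Moduli of all roots: 1.2423, 1.2423.
All moduli strictly greater than 1? Yes.
Verdict: Invertible.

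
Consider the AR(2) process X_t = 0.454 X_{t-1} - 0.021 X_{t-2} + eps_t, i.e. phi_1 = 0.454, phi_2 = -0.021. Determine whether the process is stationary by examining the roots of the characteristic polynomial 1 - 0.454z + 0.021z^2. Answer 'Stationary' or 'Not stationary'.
\text{Stationary}

The AR(p) characteristic polynomial is P(z) = 1 - 0.454z + 0.021z^2.
Stationarity requires all roots to lie outside the unit circle, i.e. |z| > 1 for every root.
Set 1 + (-0.454) z + (0.021) z^2 = 0, i.e. a z^2 + b z + c = 0 with a = 0.021, b = -0.454, c = 1.
Discriminant D = b^2 - 4ac = (-0.454)^2 - 4*(0.021)*1 = 0.206116 - (0.084) = 0.122116.
D >= 0, so the roots are real: z = (-b +/- sqrt(D)) / (2a) = (0.454 +/- 0.349451) / (0.042).
  z_1 = (0.454 + 0.349451) / (0.042) = 19.1298,   |z_1| = 19.1298.
  z_2 = (0.454 - 0.349451) / (0.042) = 2.4893,   |z_2| = 2.4893.
Moduli of all roots: 19.1298, 2.4893.
All moduli strictly greater than 1? Yes.
Verdict: Stationary.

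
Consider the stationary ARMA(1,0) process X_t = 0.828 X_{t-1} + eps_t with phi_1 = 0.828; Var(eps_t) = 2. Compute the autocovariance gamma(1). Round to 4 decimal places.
\gamma(1) = 5.2669

Multiply the model equation by X_{t-k} and take expectations. With theta_0 = psi_0 = 1 and psi_j the MA(infinity) weights, this gives
  gamma(k) - sum_i phi_i gamma(k-i) = c_k,
  c_k = sigma^2 * sum_{j=k..q} theta_j psi_{j-k}   (c_k = 0 for k > q),
using gamma(-m) = gamma(m).
Pure AR (q = 0): c_0 = sigma^2 = 2, c_k = 0 for k >= 1.
Equations for k = 0 and k = 1 (AR order 1):
  gamma(0) = phi_1 gamma(1) + c_0
  gamma(1) = phi_1 gamma(0) + c_1
Substituting the second into the first: gamma(0) (1 - phi_1^2) = c_0 + phi_1 c_1, so
  gamma(0) = c_0 / (1 - phi_1^2) = 2 / (1 - (0.828)^2) = 2 / 0.314416 = 6.360999.
  gamma(1) = phi_1 gamma(0) = (0.828)(6.360999) = 5.266908.
Therefore gamma(1) = 5.2669 (to 4 decimal places).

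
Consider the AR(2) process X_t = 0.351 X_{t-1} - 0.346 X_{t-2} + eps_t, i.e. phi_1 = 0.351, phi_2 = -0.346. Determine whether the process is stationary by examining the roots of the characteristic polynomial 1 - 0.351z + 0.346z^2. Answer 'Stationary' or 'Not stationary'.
\text{Stationary}

The AR(p) characteristic polynomial is P(z) = 1 - 0.351z + 0.346z^2.
Stationarity requires all roots to lie outside the unit circle, i.e. |z| > 1 for every root.
Set 1 + (-0.351) z + (0.346) z^2 = 0, i.e. a z^2 + b z + c = 0 with a = 0.346, b = -0.351, c = 1.
Discriminant D = b^2 - 4ac = (-0.351)^2 - 4*(0.346)*1 = 0.123201 - (1.384) = -1.260799.
D < 0, so the roots are the complex-conjugate pair z = (-b +/- i sqrt(-D)) / (2a) = 0.5072 +/- 1.6226i.
For a conjugate pair |z|^2 = z * conj(z) = (product of roots) = c/a = 1/(0.346) = 2.890173, so |z| = sqrt(2.890173) = 1.7001 for both roots.
Moduli of all roots: 1.7001, 1.7001.
All moduli strictly greater than 1? Yes.
Verdict: Stationary.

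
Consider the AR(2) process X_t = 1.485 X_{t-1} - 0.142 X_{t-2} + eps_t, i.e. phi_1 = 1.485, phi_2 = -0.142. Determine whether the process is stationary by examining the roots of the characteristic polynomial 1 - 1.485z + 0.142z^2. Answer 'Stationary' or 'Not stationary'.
\text{Not stationary}

The AR(p) characteristic polynomial is P(z) = 1 - 1.485z + 0.142z^2.
Stationarity requires all roots to lie outside the unit circle, i.e. |z| > 1 for every root.
Set 1 + (-1.485) z + (0.142) z^2 = 0, i.e. a z^2 + b z + c = 0 with a = 0.142, b = -1.485, c = 1.
Discriminant D = b^2 - 4ac = (-1.485)^2 - 4*(0.142)*1 = 2.205225 - (0.568) = 1.637225.
D >= 0, so the roots are real: z = (-b +/- sqrt(D)) / (2a) = (1.485 +/- 1.279541) / (0.284).
  z_1 = (1.485 + 1.279541) / (0.284) = 9.7343,   |z_1| = 9.7343.
  z_2 = (1.485 - 1.279541) / (0.284) = 0.7234,   |z_2| = 0.7234.
Moduli of all roots: 9.7343, 0.7234.
All moduli strictly greater than 1? No.
Verdict: Not stationary.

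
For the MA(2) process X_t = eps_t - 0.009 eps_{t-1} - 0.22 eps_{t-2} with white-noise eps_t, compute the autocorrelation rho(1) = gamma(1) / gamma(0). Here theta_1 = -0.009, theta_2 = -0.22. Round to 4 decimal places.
\rho(1) = -0.0067

For an MA(q) process with theta_0 = 1, the autocovariance is
  gamma(k) = sigma^2 * sum_{i=0..q-k} theta_i * theta_{i+k},
and rho(k) = gamma(k) / gamma(0). Sigma^2 cancels.
  numerator   = (1)*(-0.009) + (-0.009)*(-0.22) = -0.00702.
  denominator = (1)^2 + (-0.009)^2 + (-0.22)^2 = 1.048481.
  rho(1) = -0.00702 / 1.048481 = -0.0067.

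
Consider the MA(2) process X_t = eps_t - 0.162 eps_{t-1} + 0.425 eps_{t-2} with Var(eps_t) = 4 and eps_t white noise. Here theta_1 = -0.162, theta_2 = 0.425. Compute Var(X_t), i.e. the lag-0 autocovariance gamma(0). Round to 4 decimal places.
\gamma(0) = 4.8275

For an MA(q) process X_t = eps_t + sum_i theta_i eps_{t-i} with
Var(eps_t) = sigma^2, the variance is
  gamma(0) = sigma^2 * (1 + sum_i theta_i^2).
  sum_i theta_i^2 = (-0.162)^2 + (0.425)^2 = 0.026244 + 0.180625 = 0.206869.
  gamma(0) = 4 * (1 + 0.206869) = 4 * 1.206869 = 4.827476, which rounds to 4.8275.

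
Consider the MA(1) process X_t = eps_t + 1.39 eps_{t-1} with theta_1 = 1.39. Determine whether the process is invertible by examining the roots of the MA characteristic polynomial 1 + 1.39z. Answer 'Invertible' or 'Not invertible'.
\text{Not invertible}

The MA(q) characteristic polynomial is P(z) = 1 + 1.39z.
Invertibility requires all roots to lie outside the unit circle, i.e. |z| > 1 for every root.
This is linear in z: 1 + (1.39) z = 0  =>  z = -1/(1.39) = -0.719424,  |z| = 0.719424.
Moduli of all roots: 0.7194.
All moduli strictly greater than 1? No.
Verdict: Not invertible.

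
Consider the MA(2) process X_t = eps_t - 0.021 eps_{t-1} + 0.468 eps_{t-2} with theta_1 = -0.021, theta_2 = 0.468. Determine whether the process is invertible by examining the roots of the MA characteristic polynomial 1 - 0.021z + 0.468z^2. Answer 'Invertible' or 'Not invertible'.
\text{Invertible}

The MA(q) characteristic polynomial is P(z) = 1 - 0.021z + 0.468z^2.
Invertibility requires all roots to lie outside the unit circle, i.e. |z| > 1 for every root.
Set 1 + (-0.021) z + (0.468) z^2 = 0, i.e. a z^2 + b z + c = 0 with a = 0.468, b = -0.021, c = 1.
Discriminant D = b^2 - 4ac = (-0.021)^2 - 4*(0.468)*1 = 0.000441 - (1.872) = -1.871559.
D < 0, so the roots are the complex-conjugate pair z = (-b +/- i sqrt(-D)) / (2a) = 0.0224 +/- 1.4616i.
For a conjugate pair |z|^2 = z * conj(z) = (product of roots) = c/a = 1/(0.468) = 2.136752, so |z| = sqrt(2.136752) = 1.4618 for both roots.
Moduli of all roots: 1.4618, 1.4618.
All moduli strictly greater than 1? Yes.
Verdict: Invertible.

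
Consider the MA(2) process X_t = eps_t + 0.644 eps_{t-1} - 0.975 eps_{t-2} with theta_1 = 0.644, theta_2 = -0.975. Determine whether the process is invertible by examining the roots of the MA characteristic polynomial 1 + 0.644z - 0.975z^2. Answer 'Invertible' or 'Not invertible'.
\text{Not invertible}

The MA(q) characteristic polynomial is P(z) = 1 + 0.644z - 0.975z^2.
Invertibility requires all roots to lie outside the unit circle, i.e. |z| > 1 for every root.
Set 1 + (0.644) z + (-0.975) z^2 = 0, i.e. a z^2 + b z + c = 0 with a = -0.975, b = 0.644, c = 1.
Discriminant D = b^2 - 4ac = (0.644)^2 - 4*(-0.975)*1 = 0.414736 - (-3.9) = 4.314736.
D >= 0, so the roots are real: z = (-b +/- sqrt(D)) / (2a) = (-0.644 +/- 2.077194) / (-1.95).
  z_1 = (-0.644 + 2.077194) / (-1.95) = -0.735,   |z_1| = 0.735.
  z_2 = (-0.644 - 2.077194) / (-1.95) = 1.3955,   |z_2| = 1.3955.
Moduli of all roots: 0.7350, 1.3955.
All moduli strictly greater than 1? No.
Verdict: Not invertible.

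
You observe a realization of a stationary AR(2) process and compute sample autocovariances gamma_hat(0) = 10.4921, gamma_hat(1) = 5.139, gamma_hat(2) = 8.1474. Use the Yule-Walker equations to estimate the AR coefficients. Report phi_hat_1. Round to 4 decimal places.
\hat\phi_{1} = 0.1440

The Yule-Walker equations for an AR(p) process read, in matrix form,
  Gamma_p phi = r_p,   with   (Gamma_p)_{ij} = gamma(|i - j|),
                       (r_p)_i = gamma(i),   i,j = 1..p.
Substitute the sample gammas (Toeplitz matrix and right-hand side of size 2):
  Gamma_p = [[10.4921, 5.139], [5.139, 10.4921]]
  r_p     = [5.139, 8.1474]
Written out:
  10.4921 phi_1 + 5.139 phi_2 = 5.139
  5.139 phi_1 + 10.4921 phi_2 = 8.1474
Solve by Cramer's rule:
  det = gamma(0)^2 - gamma(1)^2 = (10.4921)^2 - (5.139)^2 = 110.08416241 - 26.409321 = 83.67484141
  phi_hat_1 = [gamma(1) gamma(0) - gamma(1) gamma(2)] / det = [(5.139)(10.4921) - (5.139)(8.1474)] / 83.67484141 = 12.0494133 / 83.67484141 = 0.144
  phi_hat_2 = [gamma(0) gamma(2) - gamma(1)^2] / det = [(10.4921)(8.1474) - (5.139)^2] / 83.67484141 = 59.07401454 / 83.67484141 = 0.706
So phi_hat = [0.1440, 0.7060].
Therefore phi_hat_1 = 0.1440.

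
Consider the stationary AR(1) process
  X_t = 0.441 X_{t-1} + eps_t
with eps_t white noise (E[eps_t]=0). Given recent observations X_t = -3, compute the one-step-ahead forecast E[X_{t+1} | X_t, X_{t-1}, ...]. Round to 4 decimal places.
E[X_{t+1} \mid \mathcal F_t] = -1.3230

For an AR(p) model X_t = c + sum_i phi_i X_{t-i} + eps_t, the
one-step-ahead conditional mean is
  E[X_{t+1} | X_t, ...] = c + sum_i phi_i X_{t+1-i}.
Substitute known values:
  E[X_{t+1} | ...] = (0.441) * (-3)
                   = -1.3230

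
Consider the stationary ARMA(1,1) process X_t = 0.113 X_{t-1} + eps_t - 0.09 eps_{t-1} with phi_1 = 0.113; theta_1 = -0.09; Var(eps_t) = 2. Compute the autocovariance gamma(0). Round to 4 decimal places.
\gamma(0) = 2.0011

Multiply the model equation by X_{t-k} and take expectations. With theta_0 = psi_0 = 1 and psi_j the MA(infinity) weights, this gives
  gamma(k) - sum_i phi_i gamma(k-i) = c_k,
  c_k = sigma^2 * sum_{j=k..q} theta_j psi_{j-k}   (c_k = 0 for k > q),
using gamma(-m) = gamma(m).
psi-weights needed (psi_j = theta_j + sum_i phi_i psi_{j-i}):
  psi_1 = theta_1 + phi_1 = -0.09 + (0.113) = 0.023
Right-hand sides:
  c_0 = sigma^2 (1 + theta_1 psi_1) = 2 * (1 + (-0.09)(0.023)) = 2 * 0.99793 = 1.99586
  c_1 = sigma^2 theta_1 = 2 * (-0.09) = -0.18
  c_2 = 0
Equations for k = 0 and k = 1 (AR order 1):
  gamma(0) = phi_1 gamma(1) + c_0
  gamma(1) = phi_1 gamma(0) + c_1
Substituting the second into the first: gamma(0) (1 - phi_1^2) = c_0 + phi_1 c_1, so
  gamma(0) = (c_0 + phi_1 c_1) / (1 - phi_1^2) = (1.99586 + (0.113)(-0.18)) / (1 - (0.113)^2) = 1.97552 / 0.987231 = 2.001072.
Therefore gamma(0) = 2.0011 (to 4 decimal places).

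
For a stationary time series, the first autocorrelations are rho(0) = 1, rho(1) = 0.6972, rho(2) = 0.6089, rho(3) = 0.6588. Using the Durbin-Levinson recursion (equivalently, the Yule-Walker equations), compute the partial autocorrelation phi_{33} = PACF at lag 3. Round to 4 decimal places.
\phi_{33} = 0.3490

The PACF at lag k is phi_{kk}, the last component of the solution
to the Yule-Walker system G_k phi = r_k where
  (G_k)_{ij} = rho(|i - j|), (r_k)_i = rho(i), i,j = 1..k.
Equivalently, Durbin-Levinson gives phi_{kk} iteratively:
  phi_{11} = rho(1)
  phi_{kk} = [rho(k) - sum_{j=1..k-1} phi_{k-1,j} rho(k-j)]
            / [1 - sum_{j=1..k-1} phi_{k-1,j} rho(j)],
  phi_{k,j} = phi_{k-1,j} - phi_{kk} phi_{k-1,k-j},  j = 1..k-1.
Step k = 1:
  phi_11 = rho(1) = 0.6972.
Step k = 2:
  phi_22 = [rho(2) - phi_11 rho(1)] / [1 - phi_11 rho(1)] = [0.6089 - (0.6972)(0.6972)] / [1 - (0.6972)(0.6972)]
         = 0.12281216 / 0.51391216 = 0.238975.
  Update: phi_21 = phi_11 - phi_22 phi_11 = 0.6972 - (0.238975)(0.6972) = 0.530587.
Step k = 3:
  phi_33 = [rho(3) - phi_21 rho(2) - phi_22 rho(1)] / [1 - phi_21 rho(1) - phi_22 rho(2)]
    numerator   = 0.6588 - (0.530587)(0.6089) - (0.238975)(0.6972) = 0.16911243
    denominator = 1 - (0.530587)(0.6972) - (0.238975)(0.6089) = 0.48456312
  phi_33 = 0.16911243 / 0.48456312 = 0.349.
Therefore phi_{33} = 0.3490.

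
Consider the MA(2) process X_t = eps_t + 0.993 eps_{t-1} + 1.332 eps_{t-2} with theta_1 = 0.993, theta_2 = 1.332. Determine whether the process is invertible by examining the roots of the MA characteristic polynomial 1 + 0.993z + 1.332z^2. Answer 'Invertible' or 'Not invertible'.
\text{Not invertible}

The MA(q) characteristic polynomial is P(z) = 1 + 0.993z + 1.332z^2.
Invertibility requires all roots to lie outside the unit circle, i.e. |z| > 1 for every root.
Set 1 + (0.993) z + (1.332) z^2 = 0, i.e. a z^2 + b z + c = 0 with a = 1.332, b = 0.993, c = 1.
Discriminant D = b^2 - 4ac = (0.993)^2 - 4*(1.332)*1 = 0.986049 - (5.328) = -4.341951.
D < 0, so the roots are the complex-conjugate pair z = (-b +/- i sqrt(-D)) / (2a) = -0.3727 +/- 0.7822i.
For a conjugate pair |z|^2 = z * conj(z) = (product of roots) = c/a = 1/(1.332) = 0.750751, so |z| = sqrt(0.750751) = 0.8665 for both roots.
Moduli of all roots: 0.8665, 0.8665.
All moduli strictly greater than 1? No.
Verdict: Not invertible.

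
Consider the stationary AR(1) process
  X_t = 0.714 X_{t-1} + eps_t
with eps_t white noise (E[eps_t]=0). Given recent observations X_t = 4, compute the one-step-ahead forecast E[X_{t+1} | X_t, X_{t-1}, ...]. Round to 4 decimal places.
E[X_{t+1} \mid \mathcal F_t] = 2.8560

For an AR(p) model X_t = c + sum_i phi_i X_{t-i} + eps_t, the
one-step-ahead conditional mean is
  E[X_{t+1} | X_t, ...] = c + sum_i phi_i X_{t+1-i}.
Substitute known values:
  E[X_{t+1} | ...] = (0.714) * (4)
                   = 2.8560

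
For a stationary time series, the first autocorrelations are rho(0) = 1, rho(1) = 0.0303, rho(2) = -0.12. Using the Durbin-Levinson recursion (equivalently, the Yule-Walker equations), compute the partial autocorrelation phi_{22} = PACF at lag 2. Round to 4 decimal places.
\phi_{22} = -0.1210

The PACF at lag k is phi_{kk}, the last component of the solution
to the Yule-Walker system G_k phi = r_k where
  (G_k)_{ij} = rho(|i - j|), (r_k)_i = rho(i), i,j = 1..k.
Equivalently, Durbin-Levinson gives phi_{kk} iteratively:
  phi_{11} = rho(1)
  phi_{kk} = [rho(k) - sum_{j=1..k-1} phi_{k-1,j} rho(k-j)]
            / [1 - sum_{j=1..k-1} phi_{k-1,j} rho(j)],
  phi_{k,j} = phi_{k-1,j} - phi_{kk} phi_{k-1,k-j},  j = 1..k-1.
Step k = 1:
  phi_11 = rho(1) = 0.0303.
Step k = 2:
  phi_22 = [rho(2) - phi_11 rho(1)] / [1 - phi_11 rho(1)] = [-0.12 - (0.0303)(0.0303)] / [1 - (0.0303)(0.0303)]
         = -0.12091809 / 0.99908191 = -0.121.
Therefore phi_{22} = -0.1210.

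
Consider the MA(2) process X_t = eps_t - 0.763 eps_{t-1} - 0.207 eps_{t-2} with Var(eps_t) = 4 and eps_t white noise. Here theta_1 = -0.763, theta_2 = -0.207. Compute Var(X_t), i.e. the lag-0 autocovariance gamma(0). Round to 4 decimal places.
\gamma(0) = 6.5001

For an MA(q) process X_t = eps_t + sum_i theta_i eps_{t-i} with
Var(eps_t) = sigma^2, the variance is
  gamma(0) = sigma^2 * (1 + sum_i theta_i^2).
  sum_i theta_i^2 = (-0.763)^2 + (-0.207)^2 = 0.582169 + 0.042849 = 0.625018.
  gamma(0) = 4 * (1 + 0.625018) = 4 * 1.625018 = 6.500072, which rounds to 6.5001.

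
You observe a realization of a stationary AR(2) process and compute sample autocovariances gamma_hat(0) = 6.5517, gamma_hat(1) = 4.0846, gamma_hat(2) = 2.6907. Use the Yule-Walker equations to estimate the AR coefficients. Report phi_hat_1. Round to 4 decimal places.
\hat\phi_{1} = 0.6010

The Yule-Walker equations for an AR(p) process read, in matrix form,
  Gamma_p phi = r_p,   with   (Gamma_p)_{ij} = gamma(|i - j|),
                       (r_p)_i = gamma(i),   i,j = 1..p.
Substitute the sample gammas (Toeplitz matrix and right-hand side of size 2):
  Gamma_p = [[6.5517, 4.0846], [4.0846, 6.5517]]
  r_p     = [4.0846, 2.6907]
Written out:
  6.5517 phi_1 + 4.0846 phi_2 = 4.0846
  4.0846 phi_1 + 6.5517 phi_2 = 2.6907
Solve by Cramer's rule:
  det = gamma(0)^2 - gamma(1)^2 = (6.5517)^2 - (4.0846)^2 = 42.92477289 - 16.68395716 = 26.24081573
  phi_hat_1 = [gamma(1) gamma(0) - gamma(1) gamma(2)] / det = [(4.0846)(6.5517) - (4.0846)(2.6907)] / 26.24081573 = 15.7706406 / 26.24081573 = 0.601
  phi_hat_2 = [gamma(0) gamma(2) - gamma(1)^2] / det = [(6.5517)(2.6907) - (4.0846)^2] / 26.24081573 = 0.94470203 / 26.24081573 = 0.036
So phi_hat = [0.6010, 0.0360].
Therefore phi_hat_1 = 0.6010.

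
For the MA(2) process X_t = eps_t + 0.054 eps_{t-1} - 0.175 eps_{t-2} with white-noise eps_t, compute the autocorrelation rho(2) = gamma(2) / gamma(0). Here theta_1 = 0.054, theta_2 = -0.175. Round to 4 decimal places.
\rho(2) = -0.1693

For an MA(q) process with theta_0 = 1, the autocovariance is
  gamma(k) = sigma^2 * sum_{i=0..q-k} theta_i * theta_{i+k},
and rho(k) = gamma(k) / gamma(0). Sigma^2 cancels.
  numerator   = (1)*(-0.175) = -0.175.
  denominator = (1)^2 + (0.054)^2 + (-0.175)^2 = 1.033541.
  rho(2) = -0.175 / 1.033541 = -0.1693.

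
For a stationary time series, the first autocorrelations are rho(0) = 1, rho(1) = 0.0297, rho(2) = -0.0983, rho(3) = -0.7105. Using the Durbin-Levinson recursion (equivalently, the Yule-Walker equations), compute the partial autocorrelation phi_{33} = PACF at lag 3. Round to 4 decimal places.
\phi_{33} = -0.7120

The PACF at lag k is phi_{kk}, the last component of the solution
to the Yule-Walker system G_k phi = r_k where
  (G_k)_{ij} = rho(|i - j|), (r_k)_i = rho(i), i,j = 1..k.
Equivalently, Durbin-Levinson gives phi_{kk} iteratively:
  phi_{11} = rho(1)
  phi_{kk} = [rho(k) - sum_{j=1..k-1} phi_{k-1,j} rho(k-j)]
            / [1 - sum_{j=1..k-1} phi_{k-1,j} rho(j)],
  phi_{k,j} = phi_{k-1,j} - phi_{kk} phi_{k-1,k-j},  j = 1..k-1.
Step k = 1:
  phi_11 = rho(1) = 0.0297.
Step k = 2:
  phi_22 = [rho(2) - phi_11 rho(1)] / [1 - phi_11 rho(1)] = [-0.0983 - (0.0297)(0.0297)] / [1 - (0.0297)(0.0297)]
         = -0.09918209 / 0.99911791 = -0.09927.
  Update: phi_21 = phi_11 - phi_22 phi_11 = 0.0297 - (-0.09927)(0.0297) = 0.032648.
Step k = 3:
  phi_33 = [rho(3) - phi_21 rho(2) - phi_22 rho(1)] / [1 - phi_21 rho(1) - phi_22 rho(2)]
    numerator   = -0.7105 - (0.032648)(-0.0983) - (-0.09927)(0.0297) = -0.70434236
    denominator = 1 - (0.032648)(0.0297) - (-0.09927)(-0.0983) = 0.98927214
  phi_33 = -0.70434236 / 0.98927214 = -0.712.
Therefore phi_{33} = -0.7120.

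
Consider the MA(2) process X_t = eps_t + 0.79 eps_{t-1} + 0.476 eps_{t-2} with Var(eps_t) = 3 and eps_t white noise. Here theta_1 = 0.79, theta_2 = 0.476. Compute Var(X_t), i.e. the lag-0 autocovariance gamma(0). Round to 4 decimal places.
\gamma(0) = 5.5520

For an MA(q) process X_t = eps_t + sum_i theta_i eps_{t-i} with
Var(eps_t) = sigma^2, the variance is
  gamma(0) = sigma^2 * (1 + sum_i theta_i^2).
  sum_i theta_i^2 = (0.79)^2 + (0.476)^2 = 0.6241 + 0.226576 = 0.850676.
  gamma(0) = 3 * (1 + 0.850676) = 3 * 1.850676 = 5.552028, which rounds to 5.5520.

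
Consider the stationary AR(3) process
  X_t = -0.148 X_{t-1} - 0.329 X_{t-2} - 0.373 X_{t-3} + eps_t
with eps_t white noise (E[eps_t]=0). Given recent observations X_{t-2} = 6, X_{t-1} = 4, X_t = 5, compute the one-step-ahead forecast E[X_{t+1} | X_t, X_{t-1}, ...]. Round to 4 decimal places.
E[X_{t+1} \mid \mathcal F_t] = -4.2940

For an AR(p) model X_t = c + sum_i phi_i X_{t-i} + eps_t, the
one-step-ahead conditional mean is
  E[X_{t+1} | X_t, ...] = c + sum_i phi_i X_{t+1-i}.
Substitute known values:
  E[X_{t+1} | ...] = (-0.148) * (5) + (-0.329) * (4) + (-0.373) * (6)
                   = -4.2940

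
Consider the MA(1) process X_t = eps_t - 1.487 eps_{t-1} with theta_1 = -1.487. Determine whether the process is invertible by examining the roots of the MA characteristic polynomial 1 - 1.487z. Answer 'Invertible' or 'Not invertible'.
\text{Not invertible}

The MA(q) characteristic polynomial is P(z) = 1 - 1.487z.
Invertibility requires all roots to lie outside the unit circle, i.e. |z| > 1 for every root.
This is linear in z: 1 + (-1.487) z = 0  =>  z = -1/(-1.487) = 0.672495,  |z| = 0.672495.
Moduli of all roots: 0.6725.
All moduli strictly greater than 1? No.
Verdict: Not invertible.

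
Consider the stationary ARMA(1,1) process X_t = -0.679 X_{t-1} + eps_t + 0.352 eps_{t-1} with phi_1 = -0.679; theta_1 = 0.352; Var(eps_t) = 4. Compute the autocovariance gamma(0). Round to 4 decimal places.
\gamma(0) = 4.7936

Multiply the model equation by X_{t-k} and take expectations. With theta_0 = psi_0 = 1 and psi_j the MA(infinity) weights, this gives
  gamma(k) - sum_i phi_i gamma(k-i) = c_k,
  c_k = sigma^2 * sum_{j=k..q} theta_j psi_{j-k}   (c_k = 0 for k > q),
using gamma(-m) = gamma(m).
psi-weights needed (psi_j = theta_j + sum_i phi_i psi_{j-i}):
  psi_1 = theta_1 + phi_1 = 0.352 + (-0.679) = -0.327
Right-hand sides:
  c_0 = sigma^2 (1 + theta_1 psi_1) = 4 * (1 + (0.352)(-0.327)) = 4 * 0.884896 = 3.539584
  c_1 = sigma^2 theta_1 = 4 * (0.352) = 1.408
  c_2 = 0
Equations for k = 0 and k = 1 (AR order 1):
  gamma(0) = phi_1 gamma(1) + c_0
  gamma(1) = phi_1 gamma(0) + c_1
Substituting the second into the first: gamma(0) (1 - phi_1^2) = c_0 + phi_1 c_1, so
  gamma(0) = (c_0 + phi_1 c_1) / (1 - phi_1^2) = (3.539584 + (-0.679)(1.408)) / (1 - (-0.679)^2) = 2.583552 / 0.538959 = 4.793597.
Therefore gamma(0) = 4.7936 (to 4 decimal places).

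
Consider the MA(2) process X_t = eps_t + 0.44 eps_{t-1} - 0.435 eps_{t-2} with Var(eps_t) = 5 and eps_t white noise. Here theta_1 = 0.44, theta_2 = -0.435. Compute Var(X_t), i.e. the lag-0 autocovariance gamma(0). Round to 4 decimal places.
\gamma(0) = 6.9141

For an MA(q) process X_t = eps_t + sum_i theta_i eps_{t-i} with
Var(eps_t) = sigma^2, the variance is
  gamma(0) = sigma^2 * (1 + sum_i theta_i^2).
  sum_i theta_i^2 = (0.44)^2 + (-0.435)^2 = 0.1936 + 0.189225 = 0.382825.
  gamma(0) = 5 * (1 + 0.382825) = 5 * 1.382825 = 6.914125, which rounds to 6.9141.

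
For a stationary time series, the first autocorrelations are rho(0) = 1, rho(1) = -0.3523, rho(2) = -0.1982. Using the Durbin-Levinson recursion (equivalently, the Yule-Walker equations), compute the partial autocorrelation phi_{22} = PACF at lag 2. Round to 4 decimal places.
\phi_{22} = -0.3680

The PACF at lag k is phi_{kk}, the last component of the solution
to the Yule-Walker system G_k phi = r_k where
  (G_k)_{ij} = rho(|i - j|), (r_k)_i = rho(i), i,j = 1..k.
Equivalently, Durbin-Levinson gives phi_{kk} iteratively:
  phi_{11} = rho(1)
  phi_{kk} = [rho(k) - sum_{j=1..k-1} phi_{k-1,j} rho(k-j)]
            / [1 - sum_{j=1..k-1} phi_{k-1,j} rho(j)],
  phi_{k,j} = phi_{k-1,j} - phi_{kk} phi_{k-1,k-j},  j = 1..k-1.
Step k = 1:
  phi_11 = rho(1) = -0.3523.
Step k = 2:
  phi_22 = [rho(2) - phi_11 rho(1)] / [1 - phi_11 rho(1)] = [-0.1982 - (-0.3523)(-0.3523)] / [1 - (-0.3523)(-0.3523)]
         = -0.32231529 / 0.87588471 = -0.368.
Therefore phi_{22} = -0.3680.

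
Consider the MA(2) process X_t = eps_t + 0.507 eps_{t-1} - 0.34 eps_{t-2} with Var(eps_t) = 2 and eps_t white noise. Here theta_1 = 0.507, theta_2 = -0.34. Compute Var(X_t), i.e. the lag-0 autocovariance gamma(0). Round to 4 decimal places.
\gamma(0) = 2.7453

For an MA(q) process X_t = eps_t + sum_i theta_i eps_{t-i} with
Var(eps_t) = sigma^2, the variance is
  gamma(0) = sigma^2 * (1 + sum_i theta_i^2).
  sum_i theta_i^2 = (0.507)^2 + (-0.34)^2 = 0.257049 + 0.1156 = 0.372649.
  gamma(0) = 2 * (1 + 0.372649) = 2 * 1.372649 = 2.745298, which rounds to 2.7453.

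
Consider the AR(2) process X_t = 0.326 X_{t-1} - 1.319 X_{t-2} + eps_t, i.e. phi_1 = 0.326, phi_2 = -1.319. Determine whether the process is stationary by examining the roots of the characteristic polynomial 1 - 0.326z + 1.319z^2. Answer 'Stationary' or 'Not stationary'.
\text{Not stationary}

The AR(p) characteristic polynomial is P(z) = 1 - 0.326z + 1.319z^2.
Stationarity requires all roots to lie outside the unit circle, i.e. |z| > 1 for every root.
Set 1 + (-0.326) z + (1.319) z^2 = 0, i.e. a z^2 + b z + c = 0 with a = 1.319, b = -0.326, c = 1.
Discriminant D = b^2 - 4ac = (-0.326)^2 - 4*(1.319)*1 = 0.106276 - (5.276) = -5.169724.
D < 0, so the roots are the complex-conjugate pair z = (-b +/- i sqrt(-D)) / (2a) = 0.1236 +/- 0.8619i.
For a conjugate pair |z|^2 = z * conj(z) = (product of roots) = c/a = 1/(1.319) = 0.75815, so |z| = sqrt(0.75815) = 0.8707 for both roots.
Moduli of all roots: 0.8707, 0.8707.
All moduli strictly greater than 1? No.
Verdict: Not stationary.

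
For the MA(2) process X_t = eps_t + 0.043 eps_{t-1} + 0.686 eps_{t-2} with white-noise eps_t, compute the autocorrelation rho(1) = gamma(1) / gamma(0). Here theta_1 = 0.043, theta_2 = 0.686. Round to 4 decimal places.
\rho(1) = 0.0492

For an MA(q) process with theta_0 = 1, the autocovariance is
  gamma(k) = sigma^2 * sum_{i=0..q-k} theta_i * theta_{i+k},
and rho(k) = gamma(k) / gamma(0). Sigma^2 cancels.
  numerator   = (1)*(0.043) + (0.043)*(0.686) = 0.072498.
  denominator = (1)^2 + (0.043)^2 + (0.686)^2 = 1.472445.
  rho(1) = 0.072498 / 1.472445 = 0.0492.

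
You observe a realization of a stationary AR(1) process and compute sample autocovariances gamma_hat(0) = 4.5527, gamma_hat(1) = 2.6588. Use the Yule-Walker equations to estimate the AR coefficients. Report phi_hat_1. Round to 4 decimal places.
\hat\phi_{1} = 0.5840

The Yule-Walker equations for an AR(p) process read, in matrix form,
  Gamma_p phi = r_p,   with   (Gamma_p)_{ij} = gamma(|i - j|),
                       (r_p)_i = gamma(i),   i,j = 1..p.
Substitute the sample gammas (Toeplitz matrix and right-hand side of size 1):
  Gamma_p = [[4.5527]]
  r_p     = [2.6588]
With p = 1 this is the single equation gamma(0) phi_1 = gamma(1):
  phi_hat_1 = gamma(1) / gamma(0) = 2.6588 / 4.5527 = 0.5840.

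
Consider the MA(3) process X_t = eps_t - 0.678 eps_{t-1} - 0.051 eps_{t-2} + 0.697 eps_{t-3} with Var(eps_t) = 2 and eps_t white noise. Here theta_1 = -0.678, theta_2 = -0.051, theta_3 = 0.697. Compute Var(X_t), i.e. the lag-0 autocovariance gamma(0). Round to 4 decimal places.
\gamma(0) = 3.8962

For an MA(q) process X_t = eps_t + sum_i theta_i eps_{t-i} with
Var(eps_t) = sigma^2, the variance is
  gamma(0) = sigma^2 * (1 + sum_i theta_i^2).
  sum_i theta_i^2 = (-0.678)^2 + (-0.051)^2 + (0.697)^2 = 0.459684 + 0.002601 + 0.485809 = 0.948094.
  gamma(0) = 2 * (1 + 0.948094) = 2 * 1.948094 = 3.896188, which rounds to 3.8962.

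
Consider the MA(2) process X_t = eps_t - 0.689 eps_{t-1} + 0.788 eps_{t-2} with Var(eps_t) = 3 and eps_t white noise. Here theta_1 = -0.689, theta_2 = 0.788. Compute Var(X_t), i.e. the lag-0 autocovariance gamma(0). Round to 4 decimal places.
\gamma(0) = 6.2870

For an MA(q) process X_t = eps_t + sum_i theta_i eps_{t-i} with
Var(eps_t) = sigma^2, the variance is
  gamma(0) = sigma^2 * (1 + sum_i theta_i^2).
  sum_i theta_i^2 = (-0.689)^2 + (0.788)^2 = 0.474721 + 0.620944 = 1.095665.
  gamma(0) = 3 * (1 + 1.095665) = 3 * 2.095665 = 6.286995, which rounds to 6.2870.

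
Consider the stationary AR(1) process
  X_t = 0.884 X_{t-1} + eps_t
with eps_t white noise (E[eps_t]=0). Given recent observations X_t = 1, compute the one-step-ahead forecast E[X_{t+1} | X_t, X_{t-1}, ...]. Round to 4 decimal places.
E[X_{t+1} \mid \mathcal F_t] = 0.8840

For an AR(p) model X_t = c + sum_i phi_i X_{t-i} + eps_t, the
one-step-ahead conditional mean is
  E[X_{t+1} | X_t, ...] = c + sum_i phi_i X_{t+1-i}.
Substitute known values:
  E[X_{t+1} | ...] = (0.884) * (1)
                   = 0.8840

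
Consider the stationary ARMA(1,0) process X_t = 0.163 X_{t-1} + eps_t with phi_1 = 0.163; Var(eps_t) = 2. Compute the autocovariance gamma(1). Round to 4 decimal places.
\gamma(1) = 0.3349

Multiply the model equation by X_{t-k} and take expectations. With theta_0 = psi_0 = 1 and psi_j the MA(infinity) weights, this gives
  gamma(k) - sum_i phi_i gamma(k-i) = c_k,
  c_k = sigma^2 * sum_{j=k..q} theta_j psi_{j-k}   (c_k = 0 for k > q),
using gamma(-m) = gamma(m).
Pure AR (q = 0): c_0 = sigma^2 = 2, c_k = 0 for k >= 1.
Equations for k = 0 and k = 1 (AR order 1):
  gamma(0) = phi_1 gamma(1) + c_0
  gamma(1) = phi_1 gamma(0) + c_1
Substituting the second into the first: gamma(0) (1 - phi_1^2) = c_0 + phi_1 c_1, so
  gamma(0) = c_0 / (1 - phi_1^2) = 2 / (1 - (0.163)^2) = 2 / 0.973431 = 2.054588.
  gamma(1) = phi_1 gamma(0) = (0.163)(2.054588) = 0.334898.
Therefore gamma(1) = 0.3349 (to 4 decimal places).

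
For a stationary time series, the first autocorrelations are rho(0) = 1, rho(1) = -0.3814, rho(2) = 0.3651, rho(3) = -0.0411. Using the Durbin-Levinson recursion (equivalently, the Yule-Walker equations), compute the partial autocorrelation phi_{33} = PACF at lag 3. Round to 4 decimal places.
\phi_{33} = 0.2010

The PACF at lag k is phi_{kk}, the last component of the solution
to the Yule-Walker system G_k phi = r_k where
  (G_k)_{ij} = rho(|i - j|), (r_k)_i = rho(i), i,j = 1..k.
Equivalently, Durbin-Levinson gives phi_{kk} iteratively:
  phi_{11} = rho(1)
  phi_{kk} = [rho(k) - sum_{j=1..k-1} phi_{k-1,j} rho(k-j)]
            / [1 - sum_{j=1..k-1} phi_{k-1,j} rho(j)],
  phi_{k,j} = phi_{k-1,j} - phi_{kk} phi_{k-1,k-j},  j = 1..k-1.
Step k = 1:
  phi_11 = rho(1) = -0.3814.
Step k = 2:
  phi_22 = [rho(2) - phi_11 rho(1)] / [1 - phi_11 rho(1)] = [0.3651 - (-0.3814)(-0.3814)] / [1 - (-0.3814)(-0.3814)]
         = 0.21963404 / 0.85453404 = 0.257022.
  Update: phi_21 = phi_11 - phi_22 phi_11 = -0.3814 - (0.257022)(-0.3814) = -0.283372.
Step k = 3:
  phi_33 = [rho(3) - phi_21 rho(2) - phi_22 rho(1)] / [1 - phi_21 rho(1) - phi_22 rho(2)]
    numerator   = -0.0411 - (-0.283372)(0.3651) - (0.257022)(-0.3814) = 0.16038724
    denominator = 1 - (-0.283372)(-0.3814) - (0.257022)(0.3651) = 0.79808326
  phi_33 = 0.16038724 / 0.79808326 = 0.201.
Therefore phi_{33} = 0.2010.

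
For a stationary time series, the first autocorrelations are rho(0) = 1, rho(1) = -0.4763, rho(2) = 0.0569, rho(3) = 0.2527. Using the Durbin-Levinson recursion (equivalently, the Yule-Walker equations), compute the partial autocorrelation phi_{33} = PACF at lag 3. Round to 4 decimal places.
\phi_{33} = 0.2461

The PACF at lag k is phi_{kk}, the last component of the solution
to the Yule-Walker system G_k phi = r_k where
  (G_k)_{ij} = rho(|i - j|), (r_k)_i = rho(i), i,j = 1..k.
Equivalently, Durbin-Levinson gives phi_{kk} iteratively:
  phi_{11} = rho(1)
  phi_{kk} = [rho(k) - sum_{j=1..k-1} phi_{k-1,j} rho(k-j)]
            / [1 - sum_{j=1..k-1} phi_{k-1,j} rho(j)],
  phi_{k,j} = phi_{k-1,j} - phi_{kk} phi_{k-1,k-j},  j = 1..k-1.
Step k = 1:
  phi_11 = rho(1) = -0.4763.
Step k = 2:
  phi_22 = [rho(2) - phi_11 rho(1)] / [1 - phi_11 rho(1)] = [0.0569 - (-0.4763)(-0.4763)] / [1 - (-0.4763)(-0.4763)]
         = -0.16996169 / 0.77313831 = -0.219833.
  Update: phi_21 = phi_11 - phi_22 phi_11 = -0.4763 - (-0.219833)(-0.4763) = -0.581007.
Step k = 3:
  phi_33 = [rho(3) - phi_21 rho(2) - phi_22 rho(1)] / [1 - phi_21 rho(1) - phi_22 rho(2)]
    numerator   = 0.2527 - (-0.581007)(0.0569) - (-0.219833)(-0.4763) = 0.18105259
    denominator = 1 - (-0.581007)(-0.4763) - (-0.219833)(0.0569) = 0.73577504
  phi_33 = 0.18105259 / 0.73577504 = 0.2461.
Therefore phi_{33} = 0.2461.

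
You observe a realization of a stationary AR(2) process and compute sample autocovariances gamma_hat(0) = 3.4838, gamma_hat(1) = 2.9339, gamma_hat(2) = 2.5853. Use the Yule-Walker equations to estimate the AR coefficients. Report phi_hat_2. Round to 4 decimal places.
\hat\phi_{2} = 0.1130

The Yule-Walker equations for an AR(p) process read, in matrix form,
  Gamma_p phi = r_p,   with   (Gamma_p)_{ij} = gamma(|i - j|),
                       (r_p)_i = gamma(i),   i,j = 1..p.
Substitute the sample gammas (Toeplitz matrix and right-hand side of size 2):
  Gamma_p = [[3.4838, 2.9339], [2.9339, 3.4838]]
  r_p     = [2.9339, 2.5853]
Written out:
  3.4838 phi_1 + 2.9339 phi_2 = 2.9339
  2.9339 phi_1 + 3.4838 phi_2 = 2.5853
Solve by Cramer's rule:
  det = gamma(0)^2 - gamma(1)^2 = (3.4838)^2 - (2.9339)^2 = 12.13686244 - 8.60776921 = 3.52909323
  phi_hat_1 = [gamma(1) gamma(0) - gamma(1) gamma(2)] / det = [(2.9339)(3.4838) - (2.9339)(2.5853)] / 3.52909323 = 2.63610915 / 3.52909323 = 0.747
  phi_hat_2 = [gamma(0) gamma(2) - gamma(1)^2] / det = [(3.4838)(2.5853) - (2.9339)^2] / 3.52909323 = 0.39889893 / 3.52909323 = 0.113
So phi_hat = [0.7470, 0.1130].
Therefore phi_hat_2 = 0.1130.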